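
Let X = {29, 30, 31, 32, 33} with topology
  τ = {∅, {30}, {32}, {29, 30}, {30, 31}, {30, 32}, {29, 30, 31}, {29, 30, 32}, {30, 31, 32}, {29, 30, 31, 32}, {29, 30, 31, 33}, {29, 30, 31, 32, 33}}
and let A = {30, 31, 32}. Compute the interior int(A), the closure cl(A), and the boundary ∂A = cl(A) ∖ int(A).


int(A) = {30, 31, 32}, cl(A) = {29, 30, 31, 32, 33}, ∂A = {29, 33}.

Closed sets in (X, τ) are complements of opens:
  closed(X, τ) = {∅, {32}, {33}, {29, 33}, {31, 33}, {32, 33}, {29, 31, 33}, {29, 32, 33}, {31, 32, 33}, {29, 30, 31, 33}, {29, 31, 32, 33}, {29, 30, 31, 32, 33}}.
int(A) = ⋃ {U ∈ τ : U ⊆ A}. Opens contained in A: ∅, {30}, {32}, {30, 31}, {30, 32}, {30, 31, 32}.
Taking the union of these: int(A) = {30, 31, 32}.
cl(A) = ⋂ {C closed : A ⊆ C}. Closed sets containing A: {29, 30, 31, 32, 33}.
Intersecting these: cl(A) = {29, 30, 31, 32, 33}.
∂A = cl(A) ∖ int(A) = {29, 30, 31, 32, 33} ∖ {30, 31, 32} = {29, 33}.


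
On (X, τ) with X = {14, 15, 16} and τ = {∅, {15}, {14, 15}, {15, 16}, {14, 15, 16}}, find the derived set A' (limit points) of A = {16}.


A' = ∅

For each x ∈ X, list the open sets U ∈ τ with x ∈ U, then check whether U ∩ (A ∖ {x}) ≠ ∅ for every such U.
  x = 14: open {14, 15} ∋ x has {14, 15} ∩ (A ∖ {14}) = ∅, so x is NOT a limit point.
  x = 15: open {15} ∋ x has {15} ∩ (A ∖ {15}) = ∅, so x is NOT a limit point.
  x = 16: open {15, 16} ∋ x has {15, 16} ∩ (A ∖ {16}) = ∅, so x is NOT a limit point.
Collecting: A' = ∅.


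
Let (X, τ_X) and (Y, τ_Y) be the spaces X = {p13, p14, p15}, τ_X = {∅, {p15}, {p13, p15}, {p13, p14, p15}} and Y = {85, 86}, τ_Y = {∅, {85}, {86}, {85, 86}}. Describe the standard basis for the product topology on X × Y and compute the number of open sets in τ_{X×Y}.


Basis B = {∅ × ∅, {p15} × {85}, {p15} × {86}, {p13, p15} × {85}, {p13, p15} × {86}, {p15} × {85, 86}, {p13, p14, p15} × {85}, {p13, p14, p15} × {86}, {p13, p15} × {85, 86}, {p13, p14, p15} × {85, 86}}; |τ_{X×Y}| = 16.

Enumerate products U × V with U ∈ τ_X, V ∈ τ_Y (deduplicated):
  ∅ × ∅ = {} (∅)
  {p15} × {85} = {(p15,85)}
  {p15} × {86} = {(p15,86)}
  {p13, p15} × {85} = {(p13,85), (p15,85)}
  {p13, p15} × {86} = {(p13,86), (p15,86)}
  {p15} × {85, 86} = {(p15,85), (p15,86)}
  {p13, p14, p15} × {85} = {(p13,85), (p14,85), (p15,85)}
  {p13, p14, p15} × {86} = {(p13,86), (p14,86), (p15,86)}
  {p13, p15} × {85, 86} = {(p13,85), (p13,86), (p15,85), (p15,86)}
  {p13, p14, p15} × {85, 86} = {(p13,85), (p13,86), (p14,85), (p14,86), (p15,85), (p15,86)}
These 10 distinct sets form the basis B.
Close under arbitrary unions to get τ_{X×Y}; counting gives |τ_{X×Y}| = 16.


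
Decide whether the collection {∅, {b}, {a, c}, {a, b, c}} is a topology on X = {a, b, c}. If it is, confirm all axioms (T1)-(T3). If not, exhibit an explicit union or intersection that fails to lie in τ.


τ IS a topology on X.

Axiom (T1): ∅ ∈ τ? Yes; X ∈ τ? Yes.
Axiom (T2/T3): check pairwise unions and intersections of members of τ.
All pairwise intersections and unions checked — each lies in τ. Therefore τ satisfies (T1), (T2), (T3): it IS a topology on X.


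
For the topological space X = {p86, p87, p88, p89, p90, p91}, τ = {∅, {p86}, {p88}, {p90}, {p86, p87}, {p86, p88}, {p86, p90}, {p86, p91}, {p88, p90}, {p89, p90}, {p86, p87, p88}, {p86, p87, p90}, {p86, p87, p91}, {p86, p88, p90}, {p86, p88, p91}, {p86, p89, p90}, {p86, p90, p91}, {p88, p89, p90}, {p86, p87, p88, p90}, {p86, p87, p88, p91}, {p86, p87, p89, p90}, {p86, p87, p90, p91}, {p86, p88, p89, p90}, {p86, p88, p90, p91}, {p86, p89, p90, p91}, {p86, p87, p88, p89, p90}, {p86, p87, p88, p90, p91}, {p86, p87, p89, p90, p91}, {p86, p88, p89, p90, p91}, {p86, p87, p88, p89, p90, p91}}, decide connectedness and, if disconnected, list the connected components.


(X, τ) is disconnected; components = [{p88}, {p89, p90}, {p86, p87, p91}].

Find clopen sets (U ∈ τ with X ∖ U ∈ τ):
  U = ∅, X ∖ U = {p86, p87, p88, p89, p90, p91} — both open, so U is clopen.
  U = {p88}, X ∖ U = {p86, p87, p89, p90, p91} — both open, so U is clopen.
  U = {p89, p90}, X ∖ U = {p86, p87, p88, p91} — both open, so U is clopen.
  U = {p86, p87, p91}, X ∖ U = {p88, p89, p90} — both open, so U is clopen.
  U = {p88, p89, p90}, X ∖ U = {p86, p87, p91} — both open, so U is clopen.
  U = {p86, p87, p88, p91}, X ∖ U = {p89, p90} — both open, so U is clopen.
  U = {p86, p87, p89, p90, p91}, X ∖ U = {p88} — both open, so U is clopen.
  U = {p86, p87, p88, p89, p90, p91}, X ∖ U = ∅ — both open, so U is clopen.
Nontrivial clopen(s) exist: e.g. {p86, p87, p88, p91}. So (X, τ) is disconnected.
Compute connected components by grouping points that agree on all clopens:
  component: {p88}
  component: {p89, p90}
  component: {p86, p87, p91}


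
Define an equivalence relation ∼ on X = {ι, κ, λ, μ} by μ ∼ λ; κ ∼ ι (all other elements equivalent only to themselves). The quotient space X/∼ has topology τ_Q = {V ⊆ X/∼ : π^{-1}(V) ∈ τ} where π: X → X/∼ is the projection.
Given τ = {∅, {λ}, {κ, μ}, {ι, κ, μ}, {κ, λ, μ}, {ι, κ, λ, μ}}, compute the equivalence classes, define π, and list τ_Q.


X/∼ = {[ι=κ], [λ=μ]}; |τ_Q| = 2.

Equivalence classes: [ι=κ], [λ=μ].
Quotient map π: X → X/∼ sends ι ↦ [ι=κ], κ ↦ [ι=κ], λ ↦ [λ=μ], μ ↦ [λ=μ].
For each subset V ⊆ X/∼, compute π^{-1}(V) ⊆ X and check whether π^{-1}(V) ∈ τ. V is open in τ_Q iff π^{-1}(V) ∈ τ.
  V = {}: π^{-1}(V) = ∅ ∈ τ ✓.
  V = {[ι=κ]}: π^{-1}(V) = {ι, κ} ∉ τ ✗.
  V = {[λ=μ]}: π^{-1}(V) = {λ, μ} ∉ τ ✗.
  V = {[ι=κ], [λ=μ]}: π^{-1}(V) = {ι, κ, λ, μ} ∈ τ ✓.
Open sets in the quotient: τ_Q = {{}, {[ι=κ], [λ=μ]}} (2 elements).


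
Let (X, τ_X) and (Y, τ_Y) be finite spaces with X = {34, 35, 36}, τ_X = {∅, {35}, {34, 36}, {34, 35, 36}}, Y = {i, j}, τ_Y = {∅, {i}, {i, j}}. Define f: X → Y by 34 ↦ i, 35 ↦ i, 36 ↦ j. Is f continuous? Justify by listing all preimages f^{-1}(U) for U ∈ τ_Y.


f is NOT continuous.

Compute f^{-1}(U) for each U ∈ τ_Y:
  U = ∅: f^{-1}(U) = ∅ ∈ τ_X ✓.
  U = {i}: f^{-1}(U) = {34, 35} ∉ τ_X ✗.
  U = {i, j}: f^{-1}(U) = {34, 35, 36} ∈ τ_X ✓.
Found U = {i} with f^{-1}(U) = {34, 35} not in τ_X. Therefore f is NOT continuous.


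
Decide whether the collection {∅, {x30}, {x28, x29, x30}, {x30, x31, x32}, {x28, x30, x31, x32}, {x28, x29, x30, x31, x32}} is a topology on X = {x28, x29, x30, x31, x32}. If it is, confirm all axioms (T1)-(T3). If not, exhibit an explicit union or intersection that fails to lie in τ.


τ is NOT a topology on X.

Axiom (T1): ∅ ∈ τ? Yes; X ∈ τ? Yes.
Axiom (T2/T3): check pairwise unions and intersections of members of τ.
Counterexample for (T3): {x28, x29, x30} ∩ {x28, x30, x31, x32} = {x28, x30} ∉ τ. Therefore τ is NOT a topology.


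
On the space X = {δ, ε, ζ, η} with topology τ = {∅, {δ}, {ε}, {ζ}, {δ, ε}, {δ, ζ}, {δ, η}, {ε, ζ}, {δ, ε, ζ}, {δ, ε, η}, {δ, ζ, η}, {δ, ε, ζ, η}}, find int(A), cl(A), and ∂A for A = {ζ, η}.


int(A) = {ζ}, cl(A) = {ζ, η}, ∂A = {η}.

Closed sets in (X, τ) are complements of opens:
  closed(X, τ) = {∅, {ε}, {ζ}, {η}, {δ, η}, {ε, ζ}, {ε, η}, {ζ, η}, {δ, ε, η}, {δ, ζ, η}, {ε, ζ, η}, {δ, ε, ζ, η}}.
int(A) = ⋃ {U ∈ τ : U ⊆ A}. Opens contained in A: ∅, {ζ}.
Taking the union of these: int(A) = {ζ}.
cl(A) = ⋂ {C closed : A ⊆ C}. Closed sets containing A: {ζ, η}, {δ, ζ, η}, {ε, ζ, η}, {δ, ε, ζ, η}.
Intersecting these: cl(A) = {ζ, η}.
∂A = cl(A) ∖ int(A) = {ζ, η} ∖ {ζ} = {η}.


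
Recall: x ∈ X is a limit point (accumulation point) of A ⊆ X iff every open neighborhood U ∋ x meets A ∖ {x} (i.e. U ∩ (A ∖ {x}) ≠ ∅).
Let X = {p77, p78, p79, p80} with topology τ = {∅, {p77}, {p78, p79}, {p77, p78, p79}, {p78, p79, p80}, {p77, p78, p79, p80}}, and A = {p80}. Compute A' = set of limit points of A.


A' = ∅

For each x ∈ X, list the open sets U ∈ τ with x ∈ U, then check whether U ∩ (A ∖ {x}) ≠ ∅ for every such U.
  x = p77: open {p77} ∋ x has {p77} ∩ (A ∖ {p77}) = ∅, so x is NOT a limit point.
  x = p78: open {p78, p79} ∋ x has {p78, p79} ∩ (A ∖ {p78}) = ∅, so x is NOT a limit point.
  x = p79: open {p78, p79} ∋ x has {p78, p79} ∩ (A ∖ {p79}) = ∅, so x is NOT a limit point.
  x = p80: open {p78, p79, p80} ∋ x has {p78, p79, p80} ∩ (A ∖ {p80}) = ∅, so x is NOT a limit point.
Collecting: A' = ∅.


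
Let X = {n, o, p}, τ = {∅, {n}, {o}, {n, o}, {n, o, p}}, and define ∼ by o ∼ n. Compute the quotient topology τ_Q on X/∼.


X/∼ = {[n=o], [p]}; |τ_Q| = 3.

Equivalence classes: [n=o], [p].
Quotient map π: X → X/∼ sends n ↦ [n=o], o ↦ [n=o], p ↦ [p].
For each subset V ⊆ X/∼, compute π^{-1}(V) ⊆ X and check whether π^{-1}(V) ∈ τ. V is open in τ_Q iff π^{-1}(V) ∈ τ.
  V = {}: π^{-1}(V) = ∅ ∈ τ ✓.
  V = {[n=o]}: π^{-1}(V) = {n, o} ∈ τ ✓.
  V = {[p]}: π^{-1}(V) = {p} ∉ τ ✗.
  V = {[n=o], [p]}: π^{-1}(V) = {n, o, p} ∈ τ ✓.
Open sets in the quotient: τ_Q = {{}, {[n=o]}, {[n=o], [p]}} (3 elements).


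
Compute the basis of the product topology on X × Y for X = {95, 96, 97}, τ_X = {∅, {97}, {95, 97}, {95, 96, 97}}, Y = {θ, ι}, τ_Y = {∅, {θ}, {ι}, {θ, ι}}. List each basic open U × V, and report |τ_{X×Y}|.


Basis B = {∅ × ∅, {97} × {θ}, {97} × {ι}, {95, 97} × {θ}, {95, 97} × {ι}, {97} × {θ, ι}, {95, 96, 97} × {θ}, {95, 96, 97} × {ι}, {95, 97} × {θ, ι}, {95, 96, 97} × {θ, ι}}; |τ_{X×Y}| = 16.

Enumerate products U × V with U ∈ τ_X, V ∈ τ_Y (deduplicated):
  ∅ × ∅ = {} (∅)
  {97} × {θ} = {(97,θ)}
  {97} × {ι} = {(97,ι)}
  {95, 97} × {θ} = {(95,θ), (97,θ)}
  {95, 97} × {ι} = {(95,ι), (97,ι)}
  {97} × {θ, ι} = {(97,θ), (97,ι)}
  {95, 96, 97} × {θ} = {(95,θ), (96,θ), (97,θ)}
  {95, 96, 97} × {ι} = {(95,ι), (96,ι), (97,ι)}
  {95, 97} × {θ, ι} = {(95,θ), (95,ι), (97,θ), (97,ι)}
  {95, 96, 97} × {θ, ι} = {(95,θ), (95,ι), (96,θ), (96,ι), (97,θ), (97,ι)}
These 10 distinct sets form the basis B.
Close under arbitrary unions to get τ_{X×Y}; counting gives |τ_{X×Y}| = 16.


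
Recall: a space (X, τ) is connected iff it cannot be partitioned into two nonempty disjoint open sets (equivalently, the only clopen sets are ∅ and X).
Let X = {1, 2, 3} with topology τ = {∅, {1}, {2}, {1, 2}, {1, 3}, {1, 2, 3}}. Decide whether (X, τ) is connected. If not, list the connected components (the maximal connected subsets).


(X, τ) is disconnected; components = [{2}, {1, 3}].

Find clopen sets (U ∈ τ with X ∖ U ∈ τ):
  U = ∅, X ∖ U = {1, 2, 3} — both open, so U is clopen.
  U = {2}, X ∖ U = {1, 3} — both open, so U is clopen.
  U = {1, 3}, X ∖ U = {2} — both open, so U is clopen.
  U = {1, 2, 3}, X ∖ U = ∅ — both open, so U is clopen.
Nontrivial clopen(s) exist: e.g. {2}. So (X, τ) is disconnected.
Compute connected components by grouping points that agree on all clopens:
  component: {2}
  component: {1, 3}


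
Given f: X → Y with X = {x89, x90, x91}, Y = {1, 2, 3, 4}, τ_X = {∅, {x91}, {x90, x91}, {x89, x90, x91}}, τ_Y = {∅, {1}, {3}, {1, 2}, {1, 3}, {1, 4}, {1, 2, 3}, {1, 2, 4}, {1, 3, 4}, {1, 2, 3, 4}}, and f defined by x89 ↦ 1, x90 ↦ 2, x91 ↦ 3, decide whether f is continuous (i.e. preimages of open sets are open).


f is NOT continuous.

Compute f^{-1}(U) for each U ∈ τ_Y:
  U = ∅: f^{-1}(U) = ∅ ∈ τ_X ✓.
  U = {1}: f^{-1}(U) = {x89} ∉ τ_X ✗.
  U = {3}: f^{-1}(U) = {x91} ∈ τ_X ✓.
  U = {1, 2}: f^{-1}(U) = {x89, x90} ∉ τ_X ✗.
  U = {1, 3}: f^{-1}(U) = {x89, x91} ∉ τ_X ✗.
  U = {1, 4}: f^{-1}(U) = {x89} ∉ τ_X ✗.
  U = {1, 2, 3}: f^{-1}(U) = {x89, x90, x91} ∈ τ_X ✓.
  U = {1, 2, 4}: f^{-1}(U) = {x89, x90} ∉ τ_X ✗.
  U = {1, 3, 4}: f^{-1}(U) = {x89, x91} ∉ τ_X ✗.
  U = {1, 2, 3, 4}: f^{-1}(U) = {x89, x90, x91} ∈ τ_X ✓.
Found U = {1} with f^{-1}(U) = {x89} not in τ_X. Therefore f is NOT continuous.


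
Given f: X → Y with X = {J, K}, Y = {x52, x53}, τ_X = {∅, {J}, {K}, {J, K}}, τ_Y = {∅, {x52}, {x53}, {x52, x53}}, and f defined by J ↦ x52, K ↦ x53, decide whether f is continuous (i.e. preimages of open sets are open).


f IS continuous.

Compute f^{-1}(U) for each U ∈ τ_Y:
  U = ∅: f^{-1}(U) = ∅ ∈ τ_X ✓.
  U = {x52}: f^{-1}(U) = {J} ∈ τ_X ✓.
  U = {x53}: f^{-1}(U) = {K} ∈ τ_X ✓.
  U = {x52, x53}: f^{-1}(U) = {J, K} ∈ τ_X ✓.
Every preimage lies in τ_X, so f IS continuous.


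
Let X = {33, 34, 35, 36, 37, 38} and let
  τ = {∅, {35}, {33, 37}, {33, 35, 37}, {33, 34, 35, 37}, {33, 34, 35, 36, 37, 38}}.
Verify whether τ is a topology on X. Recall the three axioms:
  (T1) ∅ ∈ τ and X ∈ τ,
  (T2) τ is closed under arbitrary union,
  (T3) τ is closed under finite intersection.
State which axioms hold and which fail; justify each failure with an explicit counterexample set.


τ IS a topology on X.

Axiom (T1): ∅ ∈ τ? Yes; X ∈ τ? Yes.
Axiom (T2/T3): check pairwise unions and intersections of members of τ.
All pairwise intersections and unions checked — each lies in τ. Therefore τ satisfies (T1), (T2), (T3): it IS a topology on X.


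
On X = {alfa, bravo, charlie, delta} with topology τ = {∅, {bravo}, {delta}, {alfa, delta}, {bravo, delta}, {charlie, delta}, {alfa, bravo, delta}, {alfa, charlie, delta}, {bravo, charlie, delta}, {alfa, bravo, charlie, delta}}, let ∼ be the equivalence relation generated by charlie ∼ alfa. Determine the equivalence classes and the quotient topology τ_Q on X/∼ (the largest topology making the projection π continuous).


X/∼ = {[alfa=charlie], [bravo], [delta]}; |τ_Q| = 6.

Equivalence classes: [alfa=charlie], [bravo], [delta].
Quotient map π: X → X/∼ sends alfa ↦ [alfa=charlie], bravo ↦ [bravo], charlie ↦ [alfa=charlie], delta ↦ [delta].
For each subset V ⊆ X/∼, compute π^{-1}(V) ⊆ X and check whether π^{-1}(V) ∈ τ. V is open in τ_Q iff π^{-1}(V) ∈ τ.
  V = {}: π^{-1}(V) = ∅ ∈ τ ✓.
  V = {[alfa=charlie]}: π^{-1}(V) = {alfa, charlie} ∉ τ ✗.
  V = {[bravo]}: π^{-1}(V) = {bravo} ∈ τ ✓.
  V = {[alfa=charlie], [bravo]}: π^{-1}(V) = {alfa, bravo, charlie} ∉ τ ✗.
  V = {[delta]}: π^{-1}(V) = {delta} ∈ τ ✓.
  V = {[alfa=charlie], [delta]}: π^{-1}(V) = {alfa, charlie, delta} ∈ τ ✓.
  V = {[bravo], [delta]}: π^{-1}(V) = {bravo, delta} ∈ τ ✓.
  V = {[alfa=charlie], [bravo], [delta]}: π^{-1}(V) = {alfa, bravo, charlie, delta} ∈ τ ✓.
Open sets in the quotient: τ_Q = {{}, {[bravo]}, {[delta]}, {[alfa=charlie], [delta]}, {[bravo], [delta]}, {[alfa=charlie], [bravo], [delta]}} (6 elements).


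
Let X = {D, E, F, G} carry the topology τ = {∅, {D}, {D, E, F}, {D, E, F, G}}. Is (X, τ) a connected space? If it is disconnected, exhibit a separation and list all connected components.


(X, τ) is connected.

Find clopen sets (U ∈ τ with X ∖ U ∈ τ):
  U = ∅, X ∖ U = {D, E, F, G} — both open, so U is clopen.
  U = {D, E, F, G}, X ∖ U = ∅ — both open, so U is clopen.
Only trivial clopens (∅ and X) exist, so (X, τ) is connected.
Compute connected components by grouping points that agree on all clopens:
  component: {D, E, F, G}


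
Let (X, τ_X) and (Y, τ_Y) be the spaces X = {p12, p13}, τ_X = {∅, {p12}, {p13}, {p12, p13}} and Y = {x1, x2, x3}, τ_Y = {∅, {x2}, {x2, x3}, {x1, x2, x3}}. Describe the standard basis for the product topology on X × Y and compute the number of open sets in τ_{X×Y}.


Basis B = {∅ × ∅, {p12} × {x2}, {p13} × {x2}, {p12} × {x2, x3}, {p12, p13} × {x2}, {p13} × {x2, x3}, {p12} × {x1, x2, x3}, {p13} × {x1, x2, x3}, {p12, p13} × {x2, x3}, {p12, p13} × {x1, x2, x3}}; |τ_{X×Y}| = 16.

Enumerate products U × V with U ∈ τ_X, V ∈ τ_Y (deduplicated):
  ∅ × ∅ = {} (∅)
  {p12} × {x2} = {(p12,x2)}
  {p13} × {x2} = {(p13,x2)}
  {p12} × {x2, x3} = {(p12,x2), (p12,x3)}
  {p12, p13} × {x2} = {(p12,x2), (p13,x2)}
  {p13} × {x2, x3} = {(p13,x2), (p13,x3)}
  {p12} × {x1, x2, x3} = {(p12,x1), (p12,x2), (p12,x3)}
  {p13} × {x1, x2, x3} = {(p13,x1), (p13,x2), (p13,x3)}
  {p12, p13} × {x2, x3} = {(p12,x2), (p12,x3), (p13,x2), (p13,x3)}
  {p12, p13} × {x1, x2, x3} = {(p12,x1), (p12,x2), (p12,x3), (p13,x1), (p13,x2), (p13,x3)}
These 10 distinct sets form the basis B.
Close under arbitrary unions to get τ_{X×Y}; counting gives |τ_{X×Y}| = 16.


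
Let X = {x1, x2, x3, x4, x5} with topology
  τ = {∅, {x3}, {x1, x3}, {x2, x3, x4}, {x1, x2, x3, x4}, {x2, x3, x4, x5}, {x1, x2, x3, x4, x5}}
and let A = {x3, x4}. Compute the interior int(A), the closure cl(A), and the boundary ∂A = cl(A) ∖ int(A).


int(A) = {x3}, cl(A) = {x1, x2, x3, x4, x5}, ∂A = {x1, x2, x4, x5}.

Closed sets in (X, τ) are complements of opens:
  closed(X, τ) = {∅, {x1}, {x5}, {x1, x5}, {x2, x4, x5}, {x1, x2, x4, x5}, {x1, x2, x3, x4, x5}}.
int(A) = ⋃ {U ∈ τ : U ⊆ A}. Opens contained in A: ∅, {x3}.
Taking the union of these: int(A) = {x3}.
cl(A) = ⋂ {C closed : A ⊆ C}. Closed sets containing A: {x1, x2, x3, x4, x5}.
Intersecting these: cl(A) = {x1, x2, x3, x4, x5}.
∂A = cl(A) ∖ int(A) = {x1, x2, x3, x4, x5} ∖ {x3} = {x1, x2, x4, x5}.


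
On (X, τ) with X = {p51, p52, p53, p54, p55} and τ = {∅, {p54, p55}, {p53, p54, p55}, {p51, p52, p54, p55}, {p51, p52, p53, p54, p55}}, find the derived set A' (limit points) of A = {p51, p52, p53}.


A' = {p51, p52}

For each x ∈ X, list the open sets U ∈ τ with x ∈ U, then check whether U ∩ (A ∖ {x}) ≠ ∅ for every such U.
  x = p51: opens ∋ x are {p51, p52, p54, p55}, {p51, p52, p53, p54, p55}; each meets A ∖ {p51}, so x IS a limit point.
  x = p52: opens ∋ x are {p51, p52, p54, p55}, {p51, p52, p53, p54, p55}; each meets A ∖ {p52}, so x IS a limit point.
  x = p53: open {p53, p54, p55} ∋ x has {p53, p54, p55} ∩ (A ∖ {p53}) = ∅, so x is NOT a limit point.
  x = p54: open {p54, p55} ∋ x has {p54, p55} ∩ (A ∖ {p54}) = ∅, so x is NOT a limit point.
  x = p55: open {p54, p55} ∋ x has {p54, p55} ∩ (A ∖ {p55}) = ∅, so x is NOT a limit point.
Collecting: A' = {p51, p52}.


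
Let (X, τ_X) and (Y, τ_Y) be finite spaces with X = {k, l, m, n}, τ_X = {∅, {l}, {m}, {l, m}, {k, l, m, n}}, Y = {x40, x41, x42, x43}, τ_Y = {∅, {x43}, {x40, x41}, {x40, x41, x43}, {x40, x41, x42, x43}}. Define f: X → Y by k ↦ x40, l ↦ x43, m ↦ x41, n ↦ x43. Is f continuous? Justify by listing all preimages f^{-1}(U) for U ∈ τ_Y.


f is NOT continuous.

Compute f^{-1}(U) for each U ∈ τ_Y:
  U = ∅: f^{-1}(U) = ∅ ∈ τ_X ✓.
  U = {x43}: f^{-1}(U) = {l, n} ∉ τ_X ✗.
  U = {x40, x41}: f^{-1}(U) = {k, m} ∉ τ_X ✗.
  U = {x40, x41, x43}: f^{-1}(U) = {k, l, m, n} ∈ τ_X ✓.
  U = {x40, x41, x42, x43}: f^{-1}(U) = {k, l, m, n} ∈ τ_X ✓.
Found U = {x43} with f^{-1}(U) = {l, n} not in τ_X. Therefore f is NOT continuous.


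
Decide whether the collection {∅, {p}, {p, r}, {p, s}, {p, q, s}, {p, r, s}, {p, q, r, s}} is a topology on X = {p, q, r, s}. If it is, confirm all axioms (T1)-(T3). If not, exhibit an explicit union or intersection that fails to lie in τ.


τ IS a topology on X.

Axiom (T1): ∅ ∈ τ? Yes; X ∈ τ? Yes.
Axiom (T2/T3): check pairwise unions and intersections of members of τ.
All pairwise intersections and unions checked — each lies in τ. Therefore τ satisfies (T1), (T2), (T3): it IS a topology on X.


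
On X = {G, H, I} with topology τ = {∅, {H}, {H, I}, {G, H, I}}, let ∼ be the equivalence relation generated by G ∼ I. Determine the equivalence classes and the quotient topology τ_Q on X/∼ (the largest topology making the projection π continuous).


X/∼ = {[G=I], [H]}; |τ_Q| = 3.

Equivalence classes: [G=I], [H].
Quotient map π: X → X/∼ sends G ↦ [G=I], H ↦ [H], I ↦ [G=I].
For each subset V ⊆ X/∼, compute π^{-1}(V) ⊆ X and check whether π^{-1}(V) ∈ τ. V is open in τ_Q iff π^{-1}(V) ∈ τ.
  V = {}: π^{-1}(V) = ∅ ∈ τ ✓.
  V = {[G=I]}: π^{-1}(V) = {G, I} ∉ τ ✗.
  V = {[H]}: π^{-1}(V) = {H} ∈ τ ✓.
  V = {[G=I], [H]}: π^{-1}(V) = {G, H, I} ∈ τ ✓.
Open sets in the quotient: τ_Q = {{}, {[H]}, {[G=I], [H]}} (3 elements).


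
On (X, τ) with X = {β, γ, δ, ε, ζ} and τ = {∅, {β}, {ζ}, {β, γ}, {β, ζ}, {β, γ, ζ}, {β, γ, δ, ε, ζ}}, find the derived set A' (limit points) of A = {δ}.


A' = {ε}

For each x ∈ X, list the open sets U ∈ τ with x ∈ U, then check whether U ∩ (A ∖ {x}) ≠ ∅ for every such U.
  x = β: open {β} ∋ x has {β} ∩ (A ∖ {β}) = ∅, so x is NOT a limit point.
  x = γ: open {β, γ} ∋ x has {β, γ} ∩ (A ∖ {γ}) = ∅, so x is NOT a limit point.
  x = δ: open {β, γ, δ, ε, ζ} ∋ x has {β, γ, δ, ε, ζ} ∩ (A ∖ {δ}) = ∅, so x is NOT a limit point.
  x = ε: opens ∋ x are {β, γ, δ, ε, ζ}; each meets A ∖ {ε}, so x IS a limit point.
  x = ζ: open {ζ} ∋ x has {ζ} ∩ (A ∖ {ζ}) = ∅, so x is NOT a limit point.
Collecting: A' = {ε}.


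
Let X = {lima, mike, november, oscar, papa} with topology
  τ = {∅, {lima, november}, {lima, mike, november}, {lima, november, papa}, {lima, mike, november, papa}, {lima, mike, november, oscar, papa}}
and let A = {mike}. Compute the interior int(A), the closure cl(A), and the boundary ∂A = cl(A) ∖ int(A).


int(A) = ∅, cl(A) = {mike, oscar}, ∂A = {mike, oscar}.

Closed sets in (X, τ) are complements of opens:
  closed(X, τ) = {∅, {oscar}, {mike, oscar}, {oscar, papa}, {mike, oscar, papa}, {lima, mike, november, oscar, papa}}.
int(A) = ⋃ {U ∈ τ : U ⊆ A}. Opens contained in A: ∅.
Taking the union of these: int(A) = ∅.
cl(A) = ⋂ {C closed : A ⊆ C}. Closed sets containing A: {mike, oscar}, {mike, oscar, papa}, {lima, mike, november, oscar, papa}.
Intersecting these: cl(A) = {mike, oscar}.
∂A = cl(A) ∖ int(A) = {mike, oscar} ∖ ∅ = {mike, oscar}.


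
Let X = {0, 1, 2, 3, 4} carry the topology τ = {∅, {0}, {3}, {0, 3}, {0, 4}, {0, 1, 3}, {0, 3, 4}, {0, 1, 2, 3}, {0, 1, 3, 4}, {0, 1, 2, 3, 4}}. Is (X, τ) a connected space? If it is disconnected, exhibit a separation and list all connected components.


(X, τ) is connected.

Find clopen sets (U ∈ τ with X ∖ U ∈ τ):
  U = ∅, X ∖ U = {0, 1, 2, 3, 4} — both open, so U is clopen.
  U = {0, 1, 2, 3, 4}, X ∖ U = ∅ — both open, so U is clopen.
Only trivial clopens (∅ and X) exist, so (X, τ) is connected.
Compute connected components by grouping points that agree on all clopens:
  component: {0, 1, 2, 3, 4}


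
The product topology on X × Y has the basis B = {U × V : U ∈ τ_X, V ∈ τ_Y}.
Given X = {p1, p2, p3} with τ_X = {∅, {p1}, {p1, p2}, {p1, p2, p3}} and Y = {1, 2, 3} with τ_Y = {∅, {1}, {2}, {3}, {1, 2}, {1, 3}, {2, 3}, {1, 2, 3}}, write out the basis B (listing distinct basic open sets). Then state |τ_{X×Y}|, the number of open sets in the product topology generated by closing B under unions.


Basis B = {∅ × ∅, {p1} × {1}, {p1} × {2}, {p1} × {3}, {p1} × {1, 2}, {p1} × {1, 3}, {p1, p2} × {1}, {p1} × {2, 3}, {p1, p2} × {2}, {p1, p2} × {3}, {p1} × {1, 2, 3}, {p1, p2, p3} × {1}, {p1, p2, p3} × {2}, {p1, p2, p3} × {3}, {p1, p2} × {1, 2}, {p1, p2} × {1, 3}, {p1, p2} × {2, 3}, {p1, p2} × {1, 2, 3}, {p1, p2, p3} × {1, 2}, {p1, p2, p3} × {1, 3}, {p1, p2, p3} × {2, 3}, {p1, p2, p3} × {1, 2, 3}}; |τ_{X×Y}| = 64.

Enumerate products U × V with U ∈ τ_X, V ∈ τ_Y (deduplicated):
  ∅ × ∅ = {} (∅)
  {p1} × {1} = {(p1,1)}
  {p1} × {2} = {(p1,2)}
  {p1} × {3} = {(p1,3)}
  {p1} × {1, 2} = {(p1,1), (p1,2)}
  {p1} × {1, 3} = {(p1,1), (p1,3)}
  {p1, p2} × {1} = {(p1,1), (p2,1)}
  {p1} × {2, 3} = {(p1,2), (p1,3)}
  {p1, p2} × {2} = {(p1,2), (p2,2)}
  {p1, p2} × {3} = {(p1,3), (p2,3)}
  {p1} × {1, 2, 3} = {(p1,1), (p1,2), (p1,3)}
  {p1, p2, p3} × {1} = {(p1,1), (p2,1), (p3,1)}
  {p1, p2, p3} × {2} = {(p1,2), (p2,2), (p3,2)}
  {p1, p2, p3} × {3} = {(p1,3), (p2,3), (p3,3)}
  {p1, p2} × {1, 2} = {(p1,1), (p1,2), (p2,1), (p2,2)}
  {p1, p2} × {1, 3} = {(p1,1), (p1,3), (p2,1), (p2,3)}
  {p1, p2} × {2, 3} = {(p1,2), (p1,3), (p2,2), (p2,3)}
  {p1, p2} × {1, 2, 3} = {(p1,1), (p1,2), (p1,3), (p2,1), (p2,2), (p2,3)}
  {p1, p2, p3} × {1, 2} = {(p1,1), (p1,2), (p2,1), (p2,2), (p3,1), (p3,2)}
  {p1, p2, p3} × {1, 3} = {(p1,1), (p1,3), (p2,1), (p2,3), (p3,1), (p3,3)}
  {p1, p2, p3} × {2, 3} = {(p1,2), (p1,3), (p2,2), (p2,3), (p3,2), (p3,3)}
  {p1, p2, p3} × {1, 2, 3} = {(p1,1), (p1,2), (p1,3), (p2,1), (p2,2), (p2,3), (p3,1), (p3,2), (p3,3)}
These 22 distinct sets form the basis B.
Close under arbitrary unions to get τ_{X×Y}; counting gives |τ_{X×Y}| = 64.


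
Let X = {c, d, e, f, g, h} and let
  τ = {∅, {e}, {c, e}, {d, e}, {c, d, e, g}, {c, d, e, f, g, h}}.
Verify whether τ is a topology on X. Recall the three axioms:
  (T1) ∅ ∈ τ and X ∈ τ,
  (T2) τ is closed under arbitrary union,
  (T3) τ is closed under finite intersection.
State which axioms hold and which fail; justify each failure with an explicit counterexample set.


τ is NOT a topology on X.

Axiom (T1): ∅ ∈ τ? Yes; X ∈ τ? Yes.
Axiom (T2/T3): check pairwise unions and intersections of members of τ.
Counterexample for (T2): {c, e} ∪ {d, e} = {c, d, e} ∉ τ. Therefore τ is NOT a topology.


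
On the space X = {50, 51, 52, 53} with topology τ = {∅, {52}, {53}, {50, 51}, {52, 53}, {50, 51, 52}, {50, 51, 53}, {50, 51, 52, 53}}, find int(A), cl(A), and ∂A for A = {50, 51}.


int(A) = {50, 51}, cl(A) = {50, 51}, ∂A = ∅.

Closed sets in (X, τ) are complements of opens:
  closed(X, τ) = {∅, {52}, {53}, {50, 51}, {52, 53}, {50, 51, 52}, {50, 51, 53}, {50, 51, 52, 53}}.
int(A) = ⋃ {U ∈ τ : U ⊆ A}. Opens contained in A: ∅, {50, 51}.
Taking the union of these: int(A) = {50, 51}.
cl(A) = ⋂ {C closed : A ⊆ C}. Closed sets containing A: {50, 51}, {50, 51, 52}, {50, 51, 53}, {50, 51, 52, 53}.
Intersecting these: cl(A) = {50, 51}.
∂A = cl(A) ∖ int(A) = {50, 51} ∖ {50, 51} = ∅.


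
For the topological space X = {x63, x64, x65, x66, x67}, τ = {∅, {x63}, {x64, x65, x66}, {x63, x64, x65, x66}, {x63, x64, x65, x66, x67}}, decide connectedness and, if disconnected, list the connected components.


(X, τ) is connected.

Find clopen sets (U ∈ τ with X ∖ U ∈ τ):
  U = ∅, X ∖ U = {x63, x64, x65, x66, x67} — both open, so U is clopen.
  U = {x63, x64, x65, x66, x67}, X ∖ U = ∅ — both open, so U is clopen.
Only trivial clopens (∅ and X) exist, so (X, τ) is connected.
Compute connected components by grouping points that agree on all clopens:
  component: {x63, x64, x65, x66, x67}


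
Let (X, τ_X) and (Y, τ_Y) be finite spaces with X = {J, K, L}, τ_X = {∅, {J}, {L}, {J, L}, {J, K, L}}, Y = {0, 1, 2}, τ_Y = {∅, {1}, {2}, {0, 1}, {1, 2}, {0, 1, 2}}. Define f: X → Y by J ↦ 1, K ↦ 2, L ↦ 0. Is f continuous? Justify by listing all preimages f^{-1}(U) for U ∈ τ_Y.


f is NOT continuous.

Compute f^{-1}(U) for each U ∈ τ_Y:
  U = ∅: f^{-1}(U) = ∅ ∈ τ_X ✓.
  U = {1}: f^{-1}(U) = {J} ∈ τ_X ✓.
  U = {2}: f^{-1}(U) = {K} ∉ τ_X ✗.
  U = {0, 1}: f^{-1}(U) = {J, L} ∈ τ_X ✓.
  U = {1, 2}: f^{-1}(U) = {J, K} ∉ τ_X ✗.
  U = {0, 1, 2}: f^{-1}(U) = {J, K, L} ∈ τ_X ✓.
Found U = {2} with f^{-1}(U) = {K} not in τ_X. Therefore f is NOT continuous.


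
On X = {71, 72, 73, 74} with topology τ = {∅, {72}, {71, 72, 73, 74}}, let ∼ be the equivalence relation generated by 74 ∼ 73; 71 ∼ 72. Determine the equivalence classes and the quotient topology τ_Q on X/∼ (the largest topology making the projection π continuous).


X/∼ = {[71=72], [73=74]}; |τ_Q| = 2.

Equivalence classes: [71=72], [73=74].
Quotient map π: X → X/∼ sends 71 ↦ [71=72], 72 ↦ [71=72], 73 ↦ [73=74], 74 ↦ [73=74].
For each subset V ⊆ X/∼, compute π^{-1}(V) ⊆ X and check whether π^{-1}(V) ∈ τ. V is open in τ_Q iff π^{-1}(V) ∈ τ.
  V = {}: π^{-1}(V) = ∅ ∈ τ ✓.
  V = {[71=72]}: π^{-1}(V) = {71, 72} ∉ τ ✗.
  V = {[73=74]}: π^{-1}(V) = {73, 74} ∉ τ ✗.
  V = {[71=72], [73=74]}: π^{-1}(V) = {71, 72, 73, 74} ∈ τ ✓.
Open sets in the quotient: τ_Q = {{}, {[71=72], [73=74]}} (2 elements).


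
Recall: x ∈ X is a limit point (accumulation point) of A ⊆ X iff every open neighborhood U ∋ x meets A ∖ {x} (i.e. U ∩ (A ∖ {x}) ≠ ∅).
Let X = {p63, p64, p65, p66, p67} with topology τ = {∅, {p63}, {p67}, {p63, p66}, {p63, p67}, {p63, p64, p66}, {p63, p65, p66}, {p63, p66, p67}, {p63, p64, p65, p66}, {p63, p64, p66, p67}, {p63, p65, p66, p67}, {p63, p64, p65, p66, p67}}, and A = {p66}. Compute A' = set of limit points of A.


A' = {p64, p65}

For each x ∈ X, list the open sets U ∈ τ with x ∈ U, then check whether U ∩ (A ∖ {x}) ≠ ∅ for every such U.
  x = p63: open {p63} ∋ x has {p63} ∩ (A ∖ {p63}) = ∅, so x is NOT a limit point.
  x = p64: opens ∋ x are {p63, p64, p66}, {p63, p64, p65, p66}, {p63, p64, p66, p67}, {p63, p64, p65, p66, p67}; each meets A ∖ {p64}, so x IS a limit point.
  x = p65: opens ∋ x are {p63, p65, p66}, {p63, p64, p65, p66}, {p63, p65, p66, p67}, {p63, p64, p65, p66, p67}; each meets A ∖ {p65}, so x IS a limit point.
  x = p66: open {p63, p66} ∋ x has {p63, p66} ∩ (A ∖ {p66}) = ∅, so x is NOT a limit point.
  x = p67: open {p67} ∋ x has {p67} ∩ (A ∖ {p67}) = ∅, so x is NOT a limit point.
Collecting: A' = {p64, p65}.


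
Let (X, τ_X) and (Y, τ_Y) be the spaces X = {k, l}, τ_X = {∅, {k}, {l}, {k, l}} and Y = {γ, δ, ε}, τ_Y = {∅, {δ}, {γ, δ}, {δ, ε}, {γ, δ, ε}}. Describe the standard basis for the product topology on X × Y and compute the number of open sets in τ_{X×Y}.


Basis B = {∅ × ∅, {k} × {δ}, {l} × {δ}, {k} × {γ, δ}, {k} × {δ, ε}, {k, l} × {δ}, {l} × {γ, δ}, {l} × {δ, ε}, {k} × {γ, δ, ε}, {l} × {γ, δ, ε}, {k, l} × {γ, δ}, {k, l} × {δ, ε}, {k, l} × {γ, δ, ε}}; |τ_{X×Y}| = 25.

Enumerate products U × V with U ∈ τ_X, V ∈ τ_Y (deduplicated):
  ∅ × ∅ = {} (∅)
  {k} × {δ} = {(k,δ)}
  {l} × {δ} = {(l,δ)}
  {k} × {γ, δ} = {(k,γ), (k,δ)}
  {k} × {δ, ε} = {(k,δ), (k,ε)}
  {k, l} × {δ} = {(k,δ), (l,δ)}
  {l} × {γ, δ} = {(l,γ), (l,δ)}
  {l} × {δ, ε} = {(l,δ), (l,ε)}
  {k} × {γ, δ, ε} = {(k,γ), (k,δ), (k,ε)}
  {l} × {γ, δ, ε} = {(l,γ), (l,δ), (l,ε)}
  {k, l} × {γ, δ} = {(k,γ), (k,δ), (l,γ), (l,δ)}
  {k, l} × {δ, ε} = {(k,δ), (k,ε), (l,δ), (l,ε)}
  {k, l} × {γ, δ, ε} = {(k,γ), (k,δ), (k,ε), (l,γ), (l,δ), (l,ε)}
These 13 distinct sets form the basis B.
Close under arbitrary unions to get τ_{X×Y}; counting gives |τ_{X×Y}| = 25.


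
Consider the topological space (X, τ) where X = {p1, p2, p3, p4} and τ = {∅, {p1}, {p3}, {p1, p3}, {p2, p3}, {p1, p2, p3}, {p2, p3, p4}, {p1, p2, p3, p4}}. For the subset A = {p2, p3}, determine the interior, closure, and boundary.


int(A) = {p2, p3}, cl(A) = {p2, p3, p4}, ∂A = {p4}.

Closed sets in (X, τ) are complements of opens:
  closed(X, τ) = {∅, {p1}, {p4}, {p1, p4}, {p2, p4}, {p1, p2, p4}, {p2, p3, p4}, {p1, p2, p3, p4}}.
int(A) = ⋃ {U ∈ τ : U ⊆ A}. Opens contained in A: ∅, {p3}, {p2, p3}.
Taking the union of these: int(A) = {p2, p3}.
cl(A) = ⋂ {C closed : A ⊆ C}. Closed sets containing A: {p2, p3, p4}, {p1, p2, p3, p4}.
Intersecting these: cl(A) = {p2, p3, p4}.
∂A = cl(A) ∖ int(A) = {p2, p3, p4} ∖ {p2, p3} = {p4}.


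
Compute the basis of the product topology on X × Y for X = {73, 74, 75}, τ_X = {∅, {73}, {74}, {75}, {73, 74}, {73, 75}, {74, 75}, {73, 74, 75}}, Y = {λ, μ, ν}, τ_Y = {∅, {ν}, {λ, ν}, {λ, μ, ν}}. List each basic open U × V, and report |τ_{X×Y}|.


Basis B = {∅ × ∅, {73} × {ν}, {74} × {ν}, {75} × {ν}, {73} × {λ, ν}, {73, 74} × {ν}, {73, 75} × {ν}, {74} × {λ, ν}, {74, 75} × {ν}, {75} × {λ, ν}, {73} × {λ, μ, ν}, {73, 74, 75} × {ν}, {74} × {λ, μ, ν}, {75} × {λ, μ, ν}, {73, 74} × {λ, ν}, {73, 75} × {λ, ν}, {74, 75} × {λ, ν}, {73, 74} × {λ, μ, ν}, {73, 75} × {λ, μ, ν}, {73, 74, 75} × {λ, ν}, {74, 75} × {λ, μ, ν}, {73, 74, 75} × {λ, μ, ν}}; |τ_{X×Y}| = 64.

Enumerate products U × V with U ∈ τ_X, V ∈ τ_Y (deduplicated):
  ∅ × ∅ = {} (∅)
  {73} × {ν} = {(73,ν)}
  {74} × {ν} = {(74,ν)}
  {75} × {ν} = {(75,ν)}
  {73} × {λ, ν} = {(73,λ), (73,ν)}
  {73, 74} × {ν} = {(73,ν), (74,ν)}
  {73, 75} × {ν} = {(73,ν), (75,ν)}
  {74} × {λ, ν} = {(74,λ), (74,ν)}
  {74, 75} × {ν} = {(74,ν), (75,ν)}
  {75} × {λ, ν} = {(75,λ), (75,ν)}
  {73} × {λ, μ, ν} = {(73,λ), (73,μ), (73,ν)}
  {73, 74, 75} × {ν} = {(73,ν), (74,ν), (75,ν)}
  {74} × {λ, μ, ν} = {(74,λ), (74,μ), (74,ν)}
  {75} × {λ, μ, ν} = {(75,λ), (75,μ), (75,ν)}
  {73, 74} × {λ, ν} = {(73,λ), (73,ν), (74,λ), (74,ν)}
  {73, 75} × {λ, ν} = {(73,λ), (73,ν), (75,λ), (75,ν)}
  {74, 75} × {λ, ν} = {(74,λ), (74,ν), (75,λ), (75,ν)}
  {73, 74} × {λ, μ, ν} = {(73,λ), (73,μ), (73,ν), (74,λ), (74,μ), (74,ν)}
  {73, 75} × {λ, μ, ν} = {(73,λ), (73,μ), (73,ν), (75,λ), (75,μ), (75,ν)}
  {73, 74, 75} × {λ, ν} = {(73,λ), (73,ν), (74,λ), (74,ν), (75,λ), (75,ν)}
  {74, 75} × {λ, μ, ν} = {(74,λ), (74,μ), (74,ν), (75,λ), (75,μ), (75,ν)}
  {73, 74, 75} × {λ, μ, ν} = {(73,λ), (73,μ), (73,ν), (74,λ), (74,μ), (74,ν), (75,λ), (75,μ), (75,ν)}
These 22 distinct sets form the basis B.
Close under arbitrary unions to get τ_{X×Y}; counting gives |τ_{X×Y}| = 64.


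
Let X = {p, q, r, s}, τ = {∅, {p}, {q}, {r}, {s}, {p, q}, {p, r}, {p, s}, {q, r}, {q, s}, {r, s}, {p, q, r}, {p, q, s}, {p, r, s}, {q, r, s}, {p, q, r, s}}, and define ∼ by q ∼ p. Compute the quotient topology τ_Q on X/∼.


X/∼ = {[p=q], [r], [s]}; |τ_Q| = 8.

Equivalence classes: [p=q], [r], [s].
Quotient map π: X → X/∼ sends p ↦ [p=q], q ↦ [p=q], r ↦ [r], s ↦ [s].
For each subset V ⊆ X/∼, compute π^{-1}(V) ⊆ X and check whether π^{-1}(V) ∈ τ. V is open in τ_Q iff π^{-1}(V) ∈ τ.
  V = {}: π^{-1}(V) = ∅ ∈ τ ✓.
  V = {[p=q]}: π^{-1}(V) = {p, q} ∈ τ ✓.
  V = {[r]}: π^{-1}(V) = {r} ∈ τ ✓.
  V = {[p=q], [r]}: π^{-1}(V) = {p, q, r} ∈ τ ✓.
  V = {[s]}: π^{-1}(V) = {s} ∈ τ ✓.
  V = {[p=q], [s]}: π^{-1}(V) = {p, q, s} ∈ τ ✓.
  V = {[r], [s]}: π^{-1}(V) = {r, s} ∈ τ ✓.
  V = {[p=q], [r], [s]}: π^{-1}(V) = {p, q, r, s} ∈ τ ✓.
Open sets in the quotient: τ_Q = {{}, {[p=q]}, {[r]}, {[p=q], [r]}, {[s]}, {[p=q], [s]}, {[r], [s]}, {[p=q], [r], [s]}} (8 elements).


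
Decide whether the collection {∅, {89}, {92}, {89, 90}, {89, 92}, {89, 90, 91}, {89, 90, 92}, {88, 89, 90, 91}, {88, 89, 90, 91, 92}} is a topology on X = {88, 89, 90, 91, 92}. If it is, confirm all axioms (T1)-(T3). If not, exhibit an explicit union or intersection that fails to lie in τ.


τ is NOT a topology on X.

Axiom (T1): ∅ ∈ τ? Yes; X ∈ τ? Yes.
Axiom (T2/T3): check pairwise unions and intersections of members of τ.
Counterexample for (T2): {92} ∪ {89, 90, 91} = {89, 90, 91, 92} ∉ τ. Therefore τ is NOT a topology.


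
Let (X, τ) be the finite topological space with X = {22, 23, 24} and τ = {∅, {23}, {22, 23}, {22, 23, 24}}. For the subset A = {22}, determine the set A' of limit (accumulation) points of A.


A' = {24}

For each x ∈ X, list the open sets U ∈ τ with x ∈ U, then check whether U ∩ (A ∖ {x}) ≠ ∅ for every such U.
  x = 22: open {22, 23} ∋ x has {22, 23} ∩ (A ∖ {22}) = ∅, so x is NOT a limit point.
  x = 23: open {23} ∋ x has {23} ∩ (A ∖ {23}) = ∅, so x is NOT a limit point.
  x = 24: opens ∋ x are {22, 23, 24}; each meets A ∖ {24}, so x IS a limit point.
Collecting: A' = {24}.


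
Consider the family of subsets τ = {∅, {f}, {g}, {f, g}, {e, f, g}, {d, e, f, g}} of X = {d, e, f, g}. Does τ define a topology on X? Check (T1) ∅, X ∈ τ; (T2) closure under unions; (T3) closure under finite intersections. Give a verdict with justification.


τ IS a topology on X.

Axiom (T1): ∅ ∈ τ? Yes; X ∈ τ? Yes.
Axiom (T2/T3): check pairwise unions and intersections of members of τ.
All pairwise intersections and unions checked — each lies in τ. Therefore τ satisfies (T1), (T2), (T3): it IS a topology on X.


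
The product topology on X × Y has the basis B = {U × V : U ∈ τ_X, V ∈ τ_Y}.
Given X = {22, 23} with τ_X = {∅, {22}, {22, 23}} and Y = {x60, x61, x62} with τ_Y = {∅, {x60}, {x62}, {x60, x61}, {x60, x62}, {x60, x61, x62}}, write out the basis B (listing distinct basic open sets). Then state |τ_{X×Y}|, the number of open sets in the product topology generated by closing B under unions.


Basis B = {∅ × ∅, {22} × {x60}, {22} × {x62}, {22} × {x60, x61}, {22} × {x60, x62}, {22, 23} × {x60}, {22, 23} × {x62}, {22} × {x60, x61, x62}, {22, 23} × {x60, x61}, {22, 23} × {x60, x62}, {22, 23} × {x60, x61, x62}}; |τ_{X×Y}| = 18.

Enumerate products U × V with U ∈ τ_X, V ∈ τ_Y (deduplicated):
  ∅ × ∅ = {} (∅)
  {22} × {x60} = {(22,x60)}
  {22} × {x62} = {(22,x62)}
  {22} × {x60, x61} = {(22,x60), (22,x61)}
  {22} × {x60, x62} = {(22,x60), (22,x62)}
  {22, 23} × {x60} = {(22,x60), (23,x60)}
  {22, 23} × {x62} = {(22,x62), (23,x62)}
  {22} × {x60, x61, x62} = {(22,x60), (22,x61), (22,x62)}
  {22, 23} × {x60, x61} = {(22,x60), (22,x61), (23,x60), (23,x61)}
  {22, 23} × {x60, x62} = {(22,x60), (22,x62), (23,x60), (23,x62)}
  {22, 23} × {x60, x61, x62} = {(22,x60), (22,x61), (22,x62), (23,x60), (23,x61), (23,x62)}
These 11 distinct sets form the basis B.
Close under arbitrary unions to get τ_{X×Y}; counting gives |τ_{X×Y}| = 18.


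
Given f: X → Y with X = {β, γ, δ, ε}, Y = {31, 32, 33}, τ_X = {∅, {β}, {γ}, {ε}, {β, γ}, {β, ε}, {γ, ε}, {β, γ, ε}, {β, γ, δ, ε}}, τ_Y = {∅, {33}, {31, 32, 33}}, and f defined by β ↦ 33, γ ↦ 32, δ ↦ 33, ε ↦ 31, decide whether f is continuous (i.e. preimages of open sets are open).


f is NOT continuous.

Compute f^{-1}(U) for each U ∈ τ_Y:
  U = ∅: f^{-1}(U) = ∅ ∈ τ_X ✓.
  U = {33}: f^{-1}(U) = {β, δ} ∉ τ_X ✗.
  U = {31, 32, 33}: f^{-1}(U) = {β, γ, δ, ε} ∈ τ_X ✓.
Found U = {33} with f^{-1}(U) = {β, δ} not in τ_X. Therefore f is NOT continuous.


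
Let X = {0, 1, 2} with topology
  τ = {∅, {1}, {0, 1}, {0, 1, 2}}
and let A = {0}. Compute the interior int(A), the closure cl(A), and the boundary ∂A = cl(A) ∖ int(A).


int(A) = ∅, cl(A) = {0, 2}, ∂A = {0, 2}.

Closed sets in (X, τ) are complements of opens:
  closed(X, τ) = {∅, {2}, {0, 2}, {0, 1, 2}}.
int(A) = ⋃ {U ∈ τ : U ⊆ A}. Opens contained in A: ∅.
Taking the union of these: int(A) = ∅.
cl(A) = ⋂ {C closed : A ⊆ C}. Closed sets containing A: {0, 2}, {0, 1, 2}.
Intersecting these: cl(A) = {0, 2}.
∂A = cl(A) ∖ int(A) = {0, 2} ∖ ∅ = {0, 2}.


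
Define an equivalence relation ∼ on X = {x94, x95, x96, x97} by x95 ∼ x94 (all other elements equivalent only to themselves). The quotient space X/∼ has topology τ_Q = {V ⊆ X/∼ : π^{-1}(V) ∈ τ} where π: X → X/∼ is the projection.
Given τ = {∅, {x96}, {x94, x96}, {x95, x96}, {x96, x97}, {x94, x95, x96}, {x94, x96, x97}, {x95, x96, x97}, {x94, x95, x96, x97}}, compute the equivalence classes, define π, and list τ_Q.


X/∼ = {[x94=x95], [x96], [x97]}; |τ_Q| = 5.

Equivalence classes: [x94=x95], [x96], [x97].
Quotient map π: X → X/∼ sends x94 ↦ [x94=x95], x95 ↦ [x94=x95], x96 ↦ [x96], x97 ↦ [x97].
For each subset V ⊆ X/∼, compute π^{-1}(V) ⊆ X and check whether π^{-1}(V) ∈ τ. V is open in τ_Q iff π^{-1}(V) ∈ τ.
  V = {}: π^{-1}(V) = ∅ ∈ τ ✓.
  V = {[x94=x95]}: π^{-1}(V) = {x94, x95} ∉ τ ✗.
  V = {[x96]}: π^{-1}(V) = {x96} ∈ τ ✓.
  V = {[x94=x95], [x96]}: π^{-1}(V) = {x94, x95, x96} ∈ τ ✓.
  V = {[x97]}: π^{-1}(V) = {x97} ∉ τ ✗.
  V = {[x94=x95], [x97]}: π^{-1}(V) = {x94, x95, x97} ∉ τ ✗.
  V = {[x96], [x97]}: π^{-1}(V) = {x96, x97} ∈ τ ✓.
  V = {[x94=x95], [x96], [x97]}: π^{-1}(V) = {x94, x95, x96, x97} ∈ τ ✓.
Open sets in the quotient: τ_Q = {{}, {[x96]}, {[x94=x95], [x96]}, {[x96], [x97]}, {[x94=x95], [x96], [x97]}} (5 elements).
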